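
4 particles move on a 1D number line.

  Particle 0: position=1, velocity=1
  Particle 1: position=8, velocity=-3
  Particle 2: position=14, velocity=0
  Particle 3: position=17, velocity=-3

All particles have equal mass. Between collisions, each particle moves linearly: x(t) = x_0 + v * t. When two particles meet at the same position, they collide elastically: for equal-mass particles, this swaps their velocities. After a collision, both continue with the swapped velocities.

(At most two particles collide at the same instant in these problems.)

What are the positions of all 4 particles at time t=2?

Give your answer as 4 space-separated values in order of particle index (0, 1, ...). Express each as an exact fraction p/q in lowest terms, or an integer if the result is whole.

Collision at t=1: particles 2 and 3 swap velocities; positions: p0=2 p1=5 p2=14 p3=14; velocities now: v0=1 v1=-3 v2=-3 v3=0
Collision at t=7/4: particles 0 and 1 swap velocities; positions: p0=11/4 p1=11/4 p2=47/4 p3=14; velocities now: v0=-3 v1=1 v2=-3 v3=0
Advance to t=2 (no further collisions before then); velocities: v0=-3 v1=1 v2=-3 v3=0; positions = 2 3 11 14

Answer: 2 3 11 14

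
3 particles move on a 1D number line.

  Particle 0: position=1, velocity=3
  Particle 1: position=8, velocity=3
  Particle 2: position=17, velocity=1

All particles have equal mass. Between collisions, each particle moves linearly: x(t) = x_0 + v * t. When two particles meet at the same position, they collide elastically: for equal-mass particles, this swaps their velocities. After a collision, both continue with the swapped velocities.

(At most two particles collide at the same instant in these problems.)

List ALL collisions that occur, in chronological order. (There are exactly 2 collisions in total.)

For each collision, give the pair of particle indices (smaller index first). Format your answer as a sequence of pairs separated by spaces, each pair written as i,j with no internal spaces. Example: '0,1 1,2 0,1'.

Collision at t=9/2: particles 1 and 2 swap velocities; positions: p0=29/2 p1=43/2 p2=43/2; velocities now: v0=3 v1=1 v2=3
Collision at t=8: particles 0 and 1 swap velocities; positions: p0=25 p1=25 p2=32; velocities now: v0=1 v1=3 v2=3

Answer: 1,2 0,1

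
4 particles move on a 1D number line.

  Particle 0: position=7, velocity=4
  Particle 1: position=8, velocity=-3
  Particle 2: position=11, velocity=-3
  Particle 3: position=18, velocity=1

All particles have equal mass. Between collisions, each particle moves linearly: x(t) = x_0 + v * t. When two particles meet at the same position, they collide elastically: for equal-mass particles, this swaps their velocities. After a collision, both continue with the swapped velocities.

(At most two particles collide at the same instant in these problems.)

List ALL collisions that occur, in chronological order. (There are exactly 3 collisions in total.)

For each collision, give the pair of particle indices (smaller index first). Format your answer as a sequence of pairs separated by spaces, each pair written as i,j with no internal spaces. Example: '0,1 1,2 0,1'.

Answer: 0,1 1,2 2,3

Derivation:
Collision at t=1/7: particles 0 and 1 swap velocities; positions: p0=53/7 p1=53/7 p2=74/7 p3=127/7; velocities now: v0=-3 v1=4 v2=-3 v3=1
Collision at t=4/7: particles 1 and 2 swap velocities; positions: p0=44/7 p1=65/7 p2=65/7 p3=130/7; velocities now: v0=-3 v1=-3 v2=4 v3=1
Collision at t=11/3: particles 2 and 3 swap velocities; positions: p0=-3 p1=0 p2=65/3 p3=65/3; velocities now: v0=-3 v1=-3 v2=1 v3=4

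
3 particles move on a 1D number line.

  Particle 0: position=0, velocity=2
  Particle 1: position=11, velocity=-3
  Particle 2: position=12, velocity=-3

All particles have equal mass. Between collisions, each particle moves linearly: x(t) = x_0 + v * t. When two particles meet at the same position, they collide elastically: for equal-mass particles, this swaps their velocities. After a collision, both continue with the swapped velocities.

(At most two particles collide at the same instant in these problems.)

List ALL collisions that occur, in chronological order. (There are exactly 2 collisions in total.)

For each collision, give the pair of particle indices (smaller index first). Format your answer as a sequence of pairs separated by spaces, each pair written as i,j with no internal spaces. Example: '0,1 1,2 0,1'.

Answer: 0,1 1,2

Derivation:
Collision at t=11/5: particles 0 and 1 swap velocities; positions: p0=22/5 p1=22/5 p2=27/5; velocities now: v0=-3 v1=2 v2=-3
Collision at t=12/5: particles 1 and 2 swap velocities; positions: p0=19/5 p1=24/5 p2=24/5; velocities now: v0=-3 v1=-3 v2=2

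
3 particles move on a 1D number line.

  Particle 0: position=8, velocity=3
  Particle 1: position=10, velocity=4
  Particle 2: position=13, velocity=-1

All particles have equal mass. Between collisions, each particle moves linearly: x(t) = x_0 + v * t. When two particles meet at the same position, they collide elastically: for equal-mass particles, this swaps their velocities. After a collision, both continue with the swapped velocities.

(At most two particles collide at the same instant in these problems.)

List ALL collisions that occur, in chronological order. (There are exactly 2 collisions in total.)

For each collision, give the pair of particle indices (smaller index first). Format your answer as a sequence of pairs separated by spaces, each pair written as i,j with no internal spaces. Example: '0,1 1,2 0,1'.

Collision at t=3/5: particles 1 and 2 swap velocities; positions: p0=49/5 p1=62/5 p2=62/5; velocities now: v0=3 v1=-1 v2=4
Collision at t=5/4: particles 0 and 1 swap velocities; positions: p0=47/4 p1=47/4 p2=15; velocities now: v0=-1 v1=3 v2=4

Answer: 1,2 0,1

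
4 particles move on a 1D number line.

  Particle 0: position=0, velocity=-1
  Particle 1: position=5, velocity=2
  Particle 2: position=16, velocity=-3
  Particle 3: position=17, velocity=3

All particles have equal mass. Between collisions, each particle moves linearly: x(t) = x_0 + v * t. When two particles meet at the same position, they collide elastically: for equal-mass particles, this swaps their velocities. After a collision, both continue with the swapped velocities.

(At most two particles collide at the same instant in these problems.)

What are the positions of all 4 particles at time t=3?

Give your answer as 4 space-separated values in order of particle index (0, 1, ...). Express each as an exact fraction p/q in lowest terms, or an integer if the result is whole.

Answer: -3 7 11 26

Derivation:
Collision at t=11/5: particles 1 and 2 swap velocities; positions: p0=-11/5 p1=47/5 p2=47/5 p3=118/5; velocities now: v0=-1 v1=-3 v2=2 v3=3
Advance to t=3 (no further collisions before then); velocities: v0=-1 v1=-3 v2=2 v3=3; positions = -3 7 11 26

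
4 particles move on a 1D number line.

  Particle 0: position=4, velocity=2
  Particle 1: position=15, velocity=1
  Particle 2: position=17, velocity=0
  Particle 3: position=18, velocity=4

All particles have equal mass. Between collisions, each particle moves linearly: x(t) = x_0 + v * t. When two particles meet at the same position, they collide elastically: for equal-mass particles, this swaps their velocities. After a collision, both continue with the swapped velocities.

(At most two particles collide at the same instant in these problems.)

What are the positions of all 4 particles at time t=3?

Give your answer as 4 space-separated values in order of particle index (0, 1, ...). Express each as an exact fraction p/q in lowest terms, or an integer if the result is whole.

Answer: 10 17 18 30

Derivation:
Collision at t=2: particles 1 and 2 swap velocities; positions: p0=8 p1=17 p2=17 p3=26; velocities now: v0=2 v1=0 v2=1 v3=4
Advance to t=3 (no further collisions before then); velocities: v0=2 v1=0 v2=1 v3=4; positions = 10 17 18 30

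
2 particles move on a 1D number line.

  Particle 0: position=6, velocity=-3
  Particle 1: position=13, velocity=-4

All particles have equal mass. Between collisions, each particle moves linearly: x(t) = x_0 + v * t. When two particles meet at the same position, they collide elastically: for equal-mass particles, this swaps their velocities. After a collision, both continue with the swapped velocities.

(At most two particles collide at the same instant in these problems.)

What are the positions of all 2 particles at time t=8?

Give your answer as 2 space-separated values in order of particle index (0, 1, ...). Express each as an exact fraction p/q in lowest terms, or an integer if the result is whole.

Answer: -19 -18

Derivation:
Collision at t=7: particles 0 and 1 swap velocities; positions: p0=-15 p1=-15; velocities now: v0=-4 v1=-3
Advance to t=8 (no further collisions before then); velocities: v0=-4 v1=-3; positions = -19 -18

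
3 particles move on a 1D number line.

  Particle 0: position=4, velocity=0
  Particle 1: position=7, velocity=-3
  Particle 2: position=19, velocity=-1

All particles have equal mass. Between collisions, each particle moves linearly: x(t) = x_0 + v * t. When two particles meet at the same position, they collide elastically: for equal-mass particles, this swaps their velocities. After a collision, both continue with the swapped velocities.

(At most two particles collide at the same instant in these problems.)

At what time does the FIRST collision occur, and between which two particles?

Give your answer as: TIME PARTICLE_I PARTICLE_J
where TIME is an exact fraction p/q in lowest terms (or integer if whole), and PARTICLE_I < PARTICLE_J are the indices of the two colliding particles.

Pair (0,1): pos 4,7 vel 0,-3 -> gap=3, closing at 3/unit, collide at t=1
Pair (1,2): pos 7,19 vel -3,-1 -> not approaching (rel speed -2 <= 0)
Earliest collision: t=1 between 0 and 1

Answer: 1 0 1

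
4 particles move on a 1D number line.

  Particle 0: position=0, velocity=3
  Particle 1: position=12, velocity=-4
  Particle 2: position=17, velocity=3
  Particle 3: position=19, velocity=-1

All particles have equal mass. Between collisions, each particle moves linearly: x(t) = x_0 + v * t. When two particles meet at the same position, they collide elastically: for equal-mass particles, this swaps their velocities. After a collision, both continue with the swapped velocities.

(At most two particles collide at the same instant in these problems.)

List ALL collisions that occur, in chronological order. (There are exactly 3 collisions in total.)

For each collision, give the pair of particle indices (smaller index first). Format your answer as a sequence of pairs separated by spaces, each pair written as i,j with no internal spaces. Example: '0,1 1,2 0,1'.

Collision at t=1/2: particles 2 and 3 swap velocities; positions: p0=3/2 p1=10 p2=37/2 p3=37/2; velocities now: v0=3 v1=-4 v2=-1 v3=3
Collision at t=12/7: particles 0 and 1 swap velocities; positions: p0=36/7 p1=36/7 p2=121/7 p3=155/7; velocities now: v0=-4 v1=3 v2=-1 v3=3
Collision at t=19/4: particles 1 and 2 swap velocities; positions: p0=-7 p1=57/4 p2=57/4 p3=125/4; velocities now: v0=-4 v1=-1 v2=3 v3=3

Answer: 2,3 0,1 1,2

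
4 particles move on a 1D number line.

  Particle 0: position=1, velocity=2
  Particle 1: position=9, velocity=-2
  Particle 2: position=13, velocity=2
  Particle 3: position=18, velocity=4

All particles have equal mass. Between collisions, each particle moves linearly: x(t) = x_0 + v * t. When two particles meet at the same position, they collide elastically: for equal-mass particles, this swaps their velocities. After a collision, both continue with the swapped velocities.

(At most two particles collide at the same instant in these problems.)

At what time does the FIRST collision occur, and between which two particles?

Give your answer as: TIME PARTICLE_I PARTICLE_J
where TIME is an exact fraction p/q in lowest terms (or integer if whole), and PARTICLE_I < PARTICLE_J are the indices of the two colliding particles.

Pair (0,1): pos 1,9 vel 2,-2 -> gap=8, closing at 4/unit, collide at t=2
Pair (1,2): pos 9,13 vel -2,2 -> not approaching (rel speed -4 <= 0)
Pair (2,3): pos 13,18 vel 2,4 -> not approaching (rel speed -2 <= 0)
Earliest collision: t=2 between 0 and 1

Answer: 2 0 1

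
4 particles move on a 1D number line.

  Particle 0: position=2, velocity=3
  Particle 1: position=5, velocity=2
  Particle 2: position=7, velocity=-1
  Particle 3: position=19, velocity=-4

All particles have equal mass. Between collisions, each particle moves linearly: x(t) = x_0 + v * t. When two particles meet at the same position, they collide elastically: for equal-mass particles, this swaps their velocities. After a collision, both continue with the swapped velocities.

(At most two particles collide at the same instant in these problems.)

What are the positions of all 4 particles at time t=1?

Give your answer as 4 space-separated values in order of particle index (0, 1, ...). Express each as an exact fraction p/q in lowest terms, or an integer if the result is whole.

Collision at t=2/3: particles 1 and 2 swap velocities; positions: p0=4 p1=19/3 p2=19/3 p3=49/3; velocities now: v0=3 v1=-1 v2=2 v3=-4
Advance to t=1 (no further collisions before then); velocities: v0=3 v1=-1 v2=2 v3=-4; positions = 5 6 7 15

Answer: 5 6 7 15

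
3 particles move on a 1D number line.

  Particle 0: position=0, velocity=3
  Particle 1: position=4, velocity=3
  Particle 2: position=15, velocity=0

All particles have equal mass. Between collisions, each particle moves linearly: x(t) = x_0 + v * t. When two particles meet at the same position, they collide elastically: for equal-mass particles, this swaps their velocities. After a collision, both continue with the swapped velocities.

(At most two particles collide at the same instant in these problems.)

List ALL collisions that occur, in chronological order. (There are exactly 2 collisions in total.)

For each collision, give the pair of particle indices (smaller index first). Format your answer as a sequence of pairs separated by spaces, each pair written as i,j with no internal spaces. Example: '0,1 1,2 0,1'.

Collision at t=11/3: particles 1 and 2 swap velocities; positions: p0=11 p1=15 p2=15; velocities now: v0=3 v1=0 v2=3
Collision at t=5: particles 0 and 1 swap velocities; positions: p0=15 p1=15 p2=19; velocities now: v0=0 v1=3 v2=3

Answer: 1,2 0,1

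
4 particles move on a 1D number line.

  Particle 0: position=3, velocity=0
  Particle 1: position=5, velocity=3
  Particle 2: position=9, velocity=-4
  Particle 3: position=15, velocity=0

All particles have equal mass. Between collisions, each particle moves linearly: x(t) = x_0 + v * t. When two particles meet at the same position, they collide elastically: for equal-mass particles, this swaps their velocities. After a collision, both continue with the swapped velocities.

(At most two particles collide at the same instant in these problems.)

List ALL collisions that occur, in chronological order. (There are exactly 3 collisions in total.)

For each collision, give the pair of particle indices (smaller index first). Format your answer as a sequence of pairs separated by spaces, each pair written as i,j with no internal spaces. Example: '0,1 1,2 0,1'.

Answer: 1,2 0,1 2,3

Derivation:
Collision at t=4/7: particles 1 and 2 swap velocities; positions: p0=3 p1=47/7 p2=47/7 p3=15; velocities now: v0=0 v1=-4 v2=3 v3=0
Collision at t=3/2: particles 0 and 1 swap velocities; positions: p0=3 p1=3 p2=19/2 p3=15; velocities now: v0=-4 v1=0 v2=3 v3=0
Collision at t=10/3: particles 2 and 3 swap velocities; positions: p0=-13/3 p1=3 p2=15 p3=15; velocities now: v0=-4 v1=0 v2=0 v3=3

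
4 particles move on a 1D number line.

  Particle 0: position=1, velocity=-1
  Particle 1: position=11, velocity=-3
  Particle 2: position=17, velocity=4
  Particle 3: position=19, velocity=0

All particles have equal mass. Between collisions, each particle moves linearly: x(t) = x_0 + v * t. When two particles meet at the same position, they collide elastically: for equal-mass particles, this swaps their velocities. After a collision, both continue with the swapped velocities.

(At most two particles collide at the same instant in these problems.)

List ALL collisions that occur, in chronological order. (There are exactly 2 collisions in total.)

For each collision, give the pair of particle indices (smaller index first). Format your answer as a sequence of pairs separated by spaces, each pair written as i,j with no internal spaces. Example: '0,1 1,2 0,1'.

Collision at t=1/2: particles 2 and 3 swap velocities; positions: p0=1/2 p1=19/2 p2=19 p3=19; velocities now: v0=-1 v1=-3 v2=0 v3=4
Collision at t=5: particles 0 and 1 swap velocities; positions: p0=-4 p1=-4 p2=19 p3=37; velocities now: v0=-3 v1=-1 v2=0 v3=4

Answer: 2,3 0,1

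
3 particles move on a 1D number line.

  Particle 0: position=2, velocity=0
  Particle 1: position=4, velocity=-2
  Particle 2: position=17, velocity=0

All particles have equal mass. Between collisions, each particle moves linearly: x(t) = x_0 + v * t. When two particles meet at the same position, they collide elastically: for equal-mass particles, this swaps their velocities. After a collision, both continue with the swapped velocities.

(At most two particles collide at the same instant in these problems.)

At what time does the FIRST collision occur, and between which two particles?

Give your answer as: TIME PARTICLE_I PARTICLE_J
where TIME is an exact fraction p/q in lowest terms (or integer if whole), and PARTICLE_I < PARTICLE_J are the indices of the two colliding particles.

Answer: 1 0 1

Derivation:
Pair (0,1): pos 2,4 vel 0,-2 -> gap=2, closing at 2/unit, collide at t=1
Pair (1,2): pos 4,17 vel -2,0 -> not approaching (rel speed -2 <= 0)
Earliest collision: t=1 between 0 and 1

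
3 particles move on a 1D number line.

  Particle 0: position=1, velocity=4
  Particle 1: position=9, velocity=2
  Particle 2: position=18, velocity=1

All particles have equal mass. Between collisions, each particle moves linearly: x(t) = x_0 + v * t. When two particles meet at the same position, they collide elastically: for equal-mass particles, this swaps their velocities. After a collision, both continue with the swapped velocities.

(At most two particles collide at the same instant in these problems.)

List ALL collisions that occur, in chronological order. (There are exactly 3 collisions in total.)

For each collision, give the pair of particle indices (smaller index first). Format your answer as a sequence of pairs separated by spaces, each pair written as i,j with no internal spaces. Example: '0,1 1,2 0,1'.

Collision at t=4: particles 0 and 1 swap velocities; positions: p0=17 p1=17 p2=22; velocities now: v0=2 v1=4 v2=1
Collision at t=17/3: particles 1 and 2 swap velocities; positions: p0=61/3 p1=71/3 p2=71/3; velocities now: v0=2 v1=1 v2=4
Collision at t=9: particles 0 and 1 swap velocities; positions: p0=27 p1=27 p2=37; velocities now: v0=1 v1=2 v2=4

Answer: 0,1 1,2 0,1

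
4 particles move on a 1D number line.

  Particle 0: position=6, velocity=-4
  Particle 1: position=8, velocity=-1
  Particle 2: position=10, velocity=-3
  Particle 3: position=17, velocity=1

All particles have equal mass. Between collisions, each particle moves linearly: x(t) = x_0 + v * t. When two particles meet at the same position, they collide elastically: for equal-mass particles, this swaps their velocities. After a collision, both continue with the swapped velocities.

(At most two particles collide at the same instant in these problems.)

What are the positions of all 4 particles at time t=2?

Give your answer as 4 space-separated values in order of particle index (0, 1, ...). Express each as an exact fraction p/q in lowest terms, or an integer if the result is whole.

Answer: -2 4 6 19

Derivation:
Collision at t=1: particles 1 and 2 swap velocities; positions: p0=2 p1=7 p2=7 p3=18; velocities now: v0=-4 v1=-3 v2=-1 v3=1
Advance to t=2 (no further collisions before then); velocities: v0=-4 v1=-3 v2=-1 v3=1; positions = -2 4 6 19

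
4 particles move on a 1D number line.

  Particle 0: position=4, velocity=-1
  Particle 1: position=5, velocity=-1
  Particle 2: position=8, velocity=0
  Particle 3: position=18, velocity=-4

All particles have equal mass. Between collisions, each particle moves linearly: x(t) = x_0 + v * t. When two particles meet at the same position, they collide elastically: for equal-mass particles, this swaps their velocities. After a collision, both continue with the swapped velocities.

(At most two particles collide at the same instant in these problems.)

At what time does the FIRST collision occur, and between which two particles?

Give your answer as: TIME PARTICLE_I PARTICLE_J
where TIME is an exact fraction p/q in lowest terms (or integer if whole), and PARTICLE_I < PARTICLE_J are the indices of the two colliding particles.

Pair (0,1): pos 4,5 vel -1,-1 -> not approaching (rel speed 0 <= 0)
Pair (1,2): pos 5,8 vel -1,0 -> not approaching (rel speed -1 <= 0)
Pair (2,3): pos 8,18 vel 0,-4 -> gap=10, closing at 4/unit, collide at t=5/2
Earliest collision: t=5/2 between 2 and 3

Answer: 5/2 2 3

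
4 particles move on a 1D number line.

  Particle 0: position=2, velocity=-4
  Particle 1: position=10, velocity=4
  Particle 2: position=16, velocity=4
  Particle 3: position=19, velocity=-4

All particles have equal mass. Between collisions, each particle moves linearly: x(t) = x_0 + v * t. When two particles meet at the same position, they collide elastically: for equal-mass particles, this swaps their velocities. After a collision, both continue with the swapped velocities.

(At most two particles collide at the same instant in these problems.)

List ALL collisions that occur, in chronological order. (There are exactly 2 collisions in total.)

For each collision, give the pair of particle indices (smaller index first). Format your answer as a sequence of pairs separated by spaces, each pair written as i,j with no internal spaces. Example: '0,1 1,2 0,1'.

Collision at t=3/8: particles 2 and 3 swap velocities; positions: p0=1/2 p1=23/2 p2=35/2 p3=35/2; velocities now: v0=-4 v1=4 v2=-4 v3=4
Collision at t=9/8: particles 1 and 2 swap velocities; positions: p0=-5/2 p1=29/2 p2=29/2 p3=41/2; velocities now: v0=-4 v1=-4 v2=4 v3=4

Answer: 2,3 1,2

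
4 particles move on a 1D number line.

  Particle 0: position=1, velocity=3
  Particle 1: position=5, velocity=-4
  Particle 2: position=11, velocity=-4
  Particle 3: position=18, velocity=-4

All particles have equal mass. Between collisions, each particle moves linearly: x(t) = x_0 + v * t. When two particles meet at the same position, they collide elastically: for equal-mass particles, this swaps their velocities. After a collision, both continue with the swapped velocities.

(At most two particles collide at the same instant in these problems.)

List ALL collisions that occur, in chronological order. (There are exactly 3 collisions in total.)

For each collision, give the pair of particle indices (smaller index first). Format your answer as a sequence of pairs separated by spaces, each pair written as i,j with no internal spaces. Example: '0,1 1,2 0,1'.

Answer: 0,1 1,2 2,3

Derivation:
Collision at t=4/7: particles 0 and 1 swap velocities; positions: p0=19/7 p1=19/7 p2=61/7 p3=110/7; velocities now: v0=-4 v1=3 v2=-4 v3=-4
Collision at t=10/7: particles 1 and 2 swap velocities; positions: p0=-5/7 p1=37/7 p2=37/7 p3=86/7; velocities now: v0=-4 v1=-4 v2=3 v3=-4
Collision at t=17/7: particles 2 and 3 swap velocities; positions: p0=-33/7 p1=9/7 p2=58/7 p3=58/7; velocities now: v0=-4 v1=-4 v2=-4 v3=3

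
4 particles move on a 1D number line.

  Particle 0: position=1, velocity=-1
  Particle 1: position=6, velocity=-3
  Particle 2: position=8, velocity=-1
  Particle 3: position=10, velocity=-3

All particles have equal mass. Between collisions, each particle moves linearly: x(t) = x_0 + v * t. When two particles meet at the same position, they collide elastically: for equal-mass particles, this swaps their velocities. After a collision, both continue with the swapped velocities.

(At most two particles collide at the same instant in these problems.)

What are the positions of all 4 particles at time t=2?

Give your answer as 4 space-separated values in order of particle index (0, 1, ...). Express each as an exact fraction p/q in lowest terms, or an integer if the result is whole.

Answer: -1 0 4 6

Derivation:
Collision at t=1: particles 2 and 3 swap velocities; positions: p0=0 p1=3 p2=7 p3=7; velocities now: v0=-1 v1=-3 v2=-3 v3=-1
Advance to t=2 (no further collisions before then); velocities: v0=-1 v1=-3 v2=-3 v3=-1; positions = -1 0 4 6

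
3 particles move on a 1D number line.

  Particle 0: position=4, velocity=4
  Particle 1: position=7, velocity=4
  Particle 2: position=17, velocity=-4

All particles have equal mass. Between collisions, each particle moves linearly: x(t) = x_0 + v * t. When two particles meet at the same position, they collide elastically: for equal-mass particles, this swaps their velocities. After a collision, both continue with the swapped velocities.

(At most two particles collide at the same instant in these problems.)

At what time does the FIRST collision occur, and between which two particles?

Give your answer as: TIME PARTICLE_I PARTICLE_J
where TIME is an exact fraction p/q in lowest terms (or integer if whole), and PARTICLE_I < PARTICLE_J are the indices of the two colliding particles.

Answer: 5/4 1 2

Derivation:
Pair (0,1): pos 4,7 vel 4,4 -> not approaching (rel speed 0 <= 0)
Pair (1,2): pos 7,17 vel 4,-4 -> gap=10, closing at 8/unit, collide at t=5/4
Earliest collision: t=5/4 between 1 and 2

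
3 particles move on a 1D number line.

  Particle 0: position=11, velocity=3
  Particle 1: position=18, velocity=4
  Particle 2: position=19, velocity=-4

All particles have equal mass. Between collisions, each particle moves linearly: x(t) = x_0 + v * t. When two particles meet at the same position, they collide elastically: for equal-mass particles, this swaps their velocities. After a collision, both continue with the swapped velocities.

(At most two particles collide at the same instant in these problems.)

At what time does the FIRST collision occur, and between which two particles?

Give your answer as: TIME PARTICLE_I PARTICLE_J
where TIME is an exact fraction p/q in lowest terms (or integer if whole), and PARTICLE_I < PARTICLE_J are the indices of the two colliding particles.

Pair (0,1): pos 11,18 vel 3,4 -> not approaching (rel speed -1 <= 0)
Pair (1,2): pos 18,19 vel 4,-4 -> gap=1, closing at 8/unit, collide at t=1/8
Earliest collision: t=1/8 between 1 and 2

Answer: 1/8 1 2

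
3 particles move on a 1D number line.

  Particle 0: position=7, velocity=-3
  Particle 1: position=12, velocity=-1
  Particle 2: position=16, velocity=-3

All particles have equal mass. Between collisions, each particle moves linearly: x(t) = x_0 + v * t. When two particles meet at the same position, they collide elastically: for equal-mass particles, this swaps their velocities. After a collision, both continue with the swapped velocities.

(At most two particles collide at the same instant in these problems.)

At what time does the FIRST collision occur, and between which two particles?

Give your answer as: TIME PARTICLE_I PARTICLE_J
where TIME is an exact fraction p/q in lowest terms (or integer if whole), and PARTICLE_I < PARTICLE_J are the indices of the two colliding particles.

Pair (0,1): pos 7,12 vel -3,-1 -> not approaching (rel speed -2 <= 0)
Pair (1,2): pos 12,16 vel -1,-3 -> gap=4, closing at 2/unit, collide at t=2
Earliest collision: t=2 between 1 and 2

Answer: 2 1 2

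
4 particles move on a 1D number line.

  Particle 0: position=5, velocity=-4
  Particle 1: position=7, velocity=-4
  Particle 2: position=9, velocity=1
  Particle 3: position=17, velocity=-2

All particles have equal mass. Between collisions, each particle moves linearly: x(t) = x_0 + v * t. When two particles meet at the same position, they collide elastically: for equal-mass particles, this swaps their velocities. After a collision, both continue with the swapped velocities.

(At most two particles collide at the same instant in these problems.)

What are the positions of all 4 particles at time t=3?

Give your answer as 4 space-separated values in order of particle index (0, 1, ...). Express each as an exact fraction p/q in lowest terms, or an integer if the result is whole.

Collision at t=8/3: particles 2 and 3 swap velocities; positions: p0=-17/3 p1=-11/3 p2=35/3 p3=35/3; velocities now: v0=-4 v1=-4 v2=-2 v3=1
Advance to t=3 (no further collisions before then); velocities: v0=-4 v1=-4 v2=-2 v3=1; positions = -7 -5 11 12

Answer: -7 -5 11 12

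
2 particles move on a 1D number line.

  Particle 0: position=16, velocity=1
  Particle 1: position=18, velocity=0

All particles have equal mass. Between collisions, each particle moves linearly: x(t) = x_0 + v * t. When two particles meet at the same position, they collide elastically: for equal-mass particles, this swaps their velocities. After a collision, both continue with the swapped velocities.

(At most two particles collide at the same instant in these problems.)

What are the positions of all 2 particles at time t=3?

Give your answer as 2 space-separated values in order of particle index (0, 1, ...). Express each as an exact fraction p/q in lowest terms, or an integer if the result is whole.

Collision at t=2: particles 0 and 1 swap velocities; positions: p0=18 p1=18; velocities now: v0=0 v1=1
Advance to t=3 (no further collisions before then); velocities: v0=0 v1=1; positions = 18 19

Answer: 18 19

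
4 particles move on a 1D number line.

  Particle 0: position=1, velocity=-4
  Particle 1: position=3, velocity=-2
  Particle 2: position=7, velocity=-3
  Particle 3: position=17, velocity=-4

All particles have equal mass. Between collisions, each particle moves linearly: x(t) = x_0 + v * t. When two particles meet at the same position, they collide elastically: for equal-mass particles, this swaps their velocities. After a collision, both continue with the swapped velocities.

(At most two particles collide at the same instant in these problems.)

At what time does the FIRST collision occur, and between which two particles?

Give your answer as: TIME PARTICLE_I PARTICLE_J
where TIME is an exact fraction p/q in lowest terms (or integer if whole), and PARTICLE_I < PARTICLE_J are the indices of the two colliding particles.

Answer: 4 1 2

Derivation:
Pair (0,1): pos 1,3 vel -4,-2 -> not approaching (rel speed -2 <= 0)
Pair (1,2): pos 3,7 vel -2,-3 -> gap=4, closing at 1/unit, collide at t=4
Pair (2,3): pos 7,17 vel -3,-4 -> gap=10, closing at 1/unit, collide at t=10
Earliest collision: t=4 between 1 and 2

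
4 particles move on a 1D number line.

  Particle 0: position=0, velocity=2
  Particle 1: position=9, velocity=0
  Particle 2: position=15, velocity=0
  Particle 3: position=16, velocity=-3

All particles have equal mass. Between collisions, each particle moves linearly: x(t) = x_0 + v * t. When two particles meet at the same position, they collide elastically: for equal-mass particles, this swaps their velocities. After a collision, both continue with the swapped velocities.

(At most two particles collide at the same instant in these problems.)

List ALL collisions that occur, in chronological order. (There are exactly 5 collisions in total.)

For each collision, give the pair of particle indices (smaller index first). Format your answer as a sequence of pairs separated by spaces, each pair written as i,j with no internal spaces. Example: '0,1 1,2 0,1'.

Collision at t=1/3: particles 2 and 3 swap velocities; positions: p0=2/3 p1=9 p2=15 p3=15; velocities now: v0=2 v1=0 v2=-3 v3=0
Collision at t=7/3: particles 1 and 2 swap velocities; positions: p0=14/3 p1=9 p2=9 p3=15; velocities now: v0=2 v1=-3 v2=0 v3=0
Collision at t=16/5: particles 0 and 1 swap velocities; positions: p0=32/5 p1=32/5 p2=9 p3=15; velocities now: v0=-3 v1=2 v2=0 v3=0
Collision at t=9/2: particles 1 and 2 swap velocities; positions: p0=5/2 p1=9 p2=9 p3=15; velocities now: v0=-3 v1=0 v2=2 v3=0
Collision at t=15/2: particles 2 and 3 swap velocities; positions: p0=-13/2 p1=9 p2=15 p3=15; velocities now: v0=-3 v1=0 v2=0 v3=2

Answer: 2,3 1,2 0,1 1,2 2,3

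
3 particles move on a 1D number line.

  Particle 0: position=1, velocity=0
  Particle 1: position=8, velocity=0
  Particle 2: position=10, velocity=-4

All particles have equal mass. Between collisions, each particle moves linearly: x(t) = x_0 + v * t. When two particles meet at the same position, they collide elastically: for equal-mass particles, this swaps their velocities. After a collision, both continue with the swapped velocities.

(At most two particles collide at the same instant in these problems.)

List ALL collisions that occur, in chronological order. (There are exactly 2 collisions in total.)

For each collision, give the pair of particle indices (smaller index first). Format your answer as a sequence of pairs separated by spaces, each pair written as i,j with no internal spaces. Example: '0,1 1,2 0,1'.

Collision at t=1/2: particles 1 and 2 swap velocities; positions: p0=1 p1=8 p2=8; velocities now: v0=0 v1=-4 v2=0
Collision at t=9/4: particles 0 and 1 swap velocities; positions: p0=1 p1=1 p2=8; velocities now: v0=-4 v1=0 v2=0

Answer: 1,2 0,1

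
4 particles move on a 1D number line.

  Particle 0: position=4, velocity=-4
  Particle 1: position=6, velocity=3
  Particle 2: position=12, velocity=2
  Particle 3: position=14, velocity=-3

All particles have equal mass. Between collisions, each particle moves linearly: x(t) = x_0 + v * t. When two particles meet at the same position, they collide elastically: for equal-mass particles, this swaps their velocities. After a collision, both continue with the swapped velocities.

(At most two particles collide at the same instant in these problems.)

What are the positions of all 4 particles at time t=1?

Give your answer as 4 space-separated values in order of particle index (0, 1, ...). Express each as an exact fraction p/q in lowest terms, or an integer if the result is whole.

Answer: 0 9 11 14

Derivation:
Collision at t=2/5: particles 2 and 3 swap velocities; positions: p0=12/5 p1=36/5 p2=64/5 p3=64/5; velocities now: v0=-4 v1=3 v2=-3 v3=2
Advance to t=1 (no further collisions before then); velocities: v0=-4 v1=3 v2=-3 v3=2; positions = 0 9 11 14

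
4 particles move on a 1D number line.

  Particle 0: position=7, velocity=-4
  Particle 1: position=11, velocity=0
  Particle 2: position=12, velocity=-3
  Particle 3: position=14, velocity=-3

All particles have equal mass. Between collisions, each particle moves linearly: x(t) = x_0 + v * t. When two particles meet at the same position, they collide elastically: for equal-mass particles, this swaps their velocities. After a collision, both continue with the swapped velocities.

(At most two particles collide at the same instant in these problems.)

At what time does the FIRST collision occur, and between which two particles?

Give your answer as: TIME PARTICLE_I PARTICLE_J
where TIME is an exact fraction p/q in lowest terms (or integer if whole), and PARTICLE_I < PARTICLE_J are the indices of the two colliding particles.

Pair (0,1): pos 7,11 vel -4,0 -> not approaching (rel speed -4 <= 0)
Pair (1,2): pos 11,12 vel 0,-3 -> gap=1, closing at 3/unit, collide at t=1/3
Pair (2,3): pos 12,14 vel -3,-3 -> not approaching (rel speed 0 <= 0)
Earliest collision: t=1/3 between 1 and 2

Answer: 1/3 1 2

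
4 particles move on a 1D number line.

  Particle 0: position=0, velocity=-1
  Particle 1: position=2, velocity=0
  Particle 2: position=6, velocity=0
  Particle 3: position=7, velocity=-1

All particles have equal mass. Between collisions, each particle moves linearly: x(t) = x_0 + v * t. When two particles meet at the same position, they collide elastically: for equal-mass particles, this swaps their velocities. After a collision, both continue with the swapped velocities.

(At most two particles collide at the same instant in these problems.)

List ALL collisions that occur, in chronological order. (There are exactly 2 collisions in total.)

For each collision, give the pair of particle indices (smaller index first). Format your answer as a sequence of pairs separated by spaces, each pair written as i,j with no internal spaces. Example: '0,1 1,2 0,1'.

Collision at t=1: particles 2 and 3 swap velocities; positions: p0=-1 p1=2 p2=6 p3=6; velocities now: v0=-1 v1=0 v2=-1 v3=0
Collision at t=5: particles 1 and 2 swap velocities; positions: p0=-5 p1=2 p2=2 p3=6; velocities now: v0=-1 v1=-1 v2=0 v3=0

Answer: 2,3 1,2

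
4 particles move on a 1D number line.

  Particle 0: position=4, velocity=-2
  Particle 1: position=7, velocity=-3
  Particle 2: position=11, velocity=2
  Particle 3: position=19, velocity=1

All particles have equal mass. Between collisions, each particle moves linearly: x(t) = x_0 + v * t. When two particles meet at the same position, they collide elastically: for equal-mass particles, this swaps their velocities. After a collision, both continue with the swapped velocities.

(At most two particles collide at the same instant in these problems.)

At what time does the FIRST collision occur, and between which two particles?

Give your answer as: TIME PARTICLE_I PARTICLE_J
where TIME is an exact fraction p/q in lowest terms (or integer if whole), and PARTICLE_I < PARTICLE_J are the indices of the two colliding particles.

Answer: 3 0 1

Derivation:
Pair (0,1): pos 4,7 vel -2,-3 -> gap=3, closing at 1/unit, collide at t=3
Pair (1,2): pos 7,11 vel -3,2 -> not approaching (rel speed -5 <= 0)
Pair (2,3): pos 11,19 vel 2,1 -> gap=8, closing at 1/unit, collide at t=8
Earliest collision: t=3 between 0 and 1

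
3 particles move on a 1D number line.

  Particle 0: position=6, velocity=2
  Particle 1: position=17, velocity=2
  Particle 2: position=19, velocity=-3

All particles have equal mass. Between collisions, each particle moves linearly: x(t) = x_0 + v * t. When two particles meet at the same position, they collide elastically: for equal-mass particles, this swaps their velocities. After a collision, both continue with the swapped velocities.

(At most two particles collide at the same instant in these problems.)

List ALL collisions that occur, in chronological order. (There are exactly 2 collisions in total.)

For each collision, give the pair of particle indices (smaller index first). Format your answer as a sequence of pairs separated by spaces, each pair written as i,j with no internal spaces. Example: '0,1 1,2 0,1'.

Answer: 1,2 0,1

Derivation:
Collision at t=2/5: particles 1 and 2 swap velocities; positions: p0=34/5 p1=89/5 p2=89/5; velocities now: v0=2 v1=-3 v2=2
Collision at t=13/5: particles 0 and 1 swap velocities; positions: p0=56/5 p1=56/5 p2=111/5; velocities now: v0=-3 v1=2 v2=2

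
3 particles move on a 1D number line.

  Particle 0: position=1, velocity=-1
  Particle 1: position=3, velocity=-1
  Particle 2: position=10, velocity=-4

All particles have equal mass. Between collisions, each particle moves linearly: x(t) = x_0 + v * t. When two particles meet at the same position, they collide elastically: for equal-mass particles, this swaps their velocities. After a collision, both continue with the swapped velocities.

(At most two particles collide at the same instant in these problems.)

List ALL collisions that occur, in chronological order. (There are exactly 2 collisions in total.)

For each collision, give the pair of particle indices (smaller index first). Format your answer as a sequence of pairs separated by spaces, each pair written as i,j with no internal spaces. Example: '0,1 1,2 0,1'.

Collision at t=7/3: particles 1 and 2 swap velocities; positions: p0=-4/3 p1=2/3 p2=2/3; velocities now: v0=-1 v1=-4 v2=-1
Collision at t=3: particles 0 and 1 swap velocities; positions: p0=-2 p1=-2 p2=0; velocities now: v0=-4 v1=-1 v2=-1

Answer: 1,2 0,1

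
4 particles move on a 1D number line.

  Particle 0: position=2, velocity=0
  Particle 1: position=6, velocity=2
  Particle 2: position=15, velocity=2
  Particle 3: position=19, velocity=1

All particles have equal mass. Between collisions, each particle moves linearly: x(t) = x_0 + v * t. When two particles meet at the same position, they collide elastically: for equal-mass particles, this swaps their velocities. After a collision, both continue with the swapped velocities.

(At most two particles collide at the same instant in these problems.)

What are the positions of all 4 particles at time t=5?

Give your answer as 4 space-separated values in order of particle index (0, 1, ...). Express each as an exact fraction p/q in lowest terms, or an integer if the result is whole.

Collision at t=4: particles 2 and 3 swap velocities; positions: p0=2 p1=14 p2=23 p3=23; velocities now: v0=0 v1=2 v2=1 v3=2
Advance to t=5 (no further collisions before then); velocities: v0=0 v1=2 v2=1 v3=2; positions = 2 16 24 25

Answer: 2 16 24 25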